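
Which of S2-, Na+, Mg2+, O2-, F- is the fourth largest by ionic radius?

Na+

Tabulating Z and e⁻: Mg2+: 10 e⁻, Z=12, Na+: 10 e⁻, Z=11, F-: 10 e⁻, Z=9, O2-: 10 e⁻, Z=8, S2-: 18 e⁻, Z=16. Mg2+ < Na+ (isoelectronic, higher Z=12 is smaller); Na+ < F- (both 10 e⁻, Z=11>9); F- < O2- (isoelectronic, higher Z=9 is smaller); O2- < S2- (same group, 1 shell fewer).
So the order is Mg2+ < Na+ < F- < O2- < S2-; the 4th-largest ion is Na+.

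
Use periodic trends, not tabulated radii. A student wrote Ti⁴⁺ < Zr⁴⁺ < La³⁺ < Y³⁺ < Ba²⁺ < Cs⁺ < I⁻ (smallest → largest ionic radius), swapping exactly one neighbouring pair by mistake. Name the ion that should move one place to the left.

Y³⁺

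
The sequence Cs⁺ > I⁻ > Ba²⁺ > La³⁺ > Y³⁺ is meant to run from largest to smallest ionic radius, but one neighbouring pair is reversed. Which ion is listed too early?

Cs⁺

Compare adjacent ions: Cs⁺ and I⁻ share 54 electrons; the higher nuclear charge on Cs (Z=55) contracts it more, so Cs⁺ < I⁻ — yet in this decreasing list Cs⁺ sits before I⁻. Nothing else is reversed, so Cs⁺ should move one place to the right.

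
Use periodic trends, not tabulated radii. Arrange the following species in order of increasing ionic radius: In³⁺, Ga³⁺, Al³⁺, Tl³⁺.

These ions sit in one column with identical charge. Each step down the periodic table adds a principal shell, increasing the radius.

Al³⁺ < Ga³⁺ < In³⁺ < Tl³⁺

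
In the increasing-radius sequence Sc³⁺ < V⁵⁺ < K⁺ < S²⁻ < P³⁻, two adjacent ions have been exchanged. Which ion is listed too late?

Scanning neighbour by neighbour, only Sc³⁺/V⁵⁺ violates a trend: V⁵⁺ and Sc³⁺ share 18 electrons; the higher nuclear charge on V (Z=23) contracts it more, so V⁵⁺ < Sc³⁺. That makes V⁵⁺ the one sitting a position late relative to where it belongs.

V⁵⁺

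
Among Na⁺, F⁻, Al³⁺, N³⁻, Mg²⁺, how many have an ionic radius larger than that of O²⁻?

1

These species are isoelectronic with 10 electrons. The only difference is the number of protons: Al³⁺ (Z=13), Mg²⁺ (Z=12), Na⁺ (Z=11), F⁻ (Z=9), O²⁻ (Z=8), N³⁻ (Z=7). The strongest nuclear pull (Al³⁺) gives the smallest ion.
Overall: Al³⁺ < Mg²⁺ < Na⁺ < F⁻ < O²⁻ < N³⁻. O²⁻ has 4 below it and 1 above. That's 1.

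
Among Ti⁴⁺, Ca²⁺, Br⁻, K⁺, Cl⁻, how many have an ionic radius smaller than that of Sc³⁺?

Work out protons and electrons: Ti⁴⁺ has 18 e⁻ (Z=22), Sc³⁺ has 18 e⁻ (Z=21), Ca²⁺ has 18 e⁻ (Z=20), K⁺ has 18 e⁻ (Z=19), Cl⁻ has 18 e⁻ (Z=17), Br⁻ has 36 e⁻ (Z=35). Ti⁴⁺ < Sc³⁺ (isoelectronic, higher Z=22 is smaller); Sc³⁺ < Ca²⁺ (isoelectronic, higher Z=21 is smaller); Ca²⁺ < K⁺ (both 18 e⁻, Z=20>19); K⁺ < Cl⁻ (both 18 e⁻, Z=19>17); Cl⁻ < Br⁻ (same group, 1 shell fewer).
Ordering all of them (including Sc³⁺) by radius gives Ti⁴⁺ < Sc³⁺ < Ca²⁺ < K⁺ < Cl⁻ < Br⁻. That's 1.

1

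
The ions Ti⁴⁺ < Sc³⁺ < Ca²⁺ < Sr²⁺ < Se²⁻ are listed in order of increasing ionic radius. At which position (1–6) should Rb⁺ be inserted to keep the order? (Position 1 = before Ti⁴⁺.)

Electron counts and nuclear charges: Ti⁴⁺ (Z=22, 18 e⁻), Sc³⁺ (Z=21, 18 e⁻), Ca²⁺ (Z=20, 18 e⁻), Sr²⁺ (Z=38, 36 e⁻), Rb⁺ (Z=37, 36 e⁻), Se²⁻ (Z=34, 36 e⁻). Ti⁴⁺ < Sc³⁺ (isoelectronic, higher Z=22 is smaller); Sc³⁺ < Ca²⁺ (isoelectronic, higher Z=21 is smaller); Ca²⁺ < Sr²⁺ (same group, period 4 vs 5); Sr²⁺ < Rb⁺ (isoelectronic, higher Z=38 is smaller); Rb⁺ < Se²⁻ (isoelectronic, higher Z=37 is smaller).
With Rb⁺ included the full order is Ti⁴⁺ < Sc³⁺ < Ca²⁺ < Sr²⁺ < Rb⁺ < Se²⁻, so it takes position 5.

5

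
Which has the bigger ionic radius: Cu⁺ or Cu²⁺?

Cu⁺

For a single element, ionic radius drops as positive charge rises — Cu²⁺ < Cu⁺.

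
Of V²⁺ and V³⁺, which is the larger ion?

Same element, different charge: the more highly charged cation has fewer electrons and a greater effective nuclear charge per electron, making V³⁺ the smallest.

V²⁺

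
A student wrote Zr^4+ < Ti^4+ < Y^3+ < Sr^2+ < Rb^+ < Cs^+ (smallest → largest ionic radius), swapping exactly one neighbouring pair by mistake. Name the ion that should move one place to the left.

Ti^4+

Scanning neighbour by neighbour, only Zr^4+/Ti^4+ violates a trend: same group and charge — period 4 sits above period 5, so Ti^4+ is smaller. That makes Ti^4+ the one sitting a position late relative to where it belongs.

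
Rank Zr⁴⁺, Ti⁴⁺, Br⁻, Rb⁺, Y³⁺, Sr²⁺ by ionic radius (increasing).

Ti⁴⁺ < Zr⁴⁺ < Y³⁺ < Sr²⁺ < Rb⁺ < Br⁻

Ti⁴⁺ has 18 e⁻ (Z=22), Zr⁴⁺ has 36 e⁻ (Z=40), Y³⁺ has 36 e⁻ (Z=39), Sr²⁺ has 36 e⁻ (Z=38), Rb⁺ has 36 e⁻ (Z=37), Br⁻ has 36 e⁻ (Z=35). Ti⁴⁺ < Zr⁴⁺ (same group, 1 shell fewer); Zr⁴⁺ < Y³⁺ (both 36 e⁻, Z=40>39); Y³⁺ < Sr²⁺ (isoelectronic, higher Z=39 is smaller); Sr²⁺ < Rb⁺ (isoelectronic, higher Z=38 is smaller); Rb⁺ < Br⁻ (both 36 e⁻, Z=37>35).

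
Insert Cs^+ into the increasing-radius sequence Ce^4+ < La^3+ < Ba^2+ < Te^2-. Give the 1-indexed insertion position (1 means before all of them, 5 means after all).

Each ion has 54 electrons. The ranking follows nuclear charge in reverse — greater Z gives a smaller radius. Ce^4+ (Z=58), La^3+ (Z=57), Ba^2+ (Z=56), Cs^+ (Z=55), Te^2- (Z=52).
The complete sequence is Ce^4+ < La^3+ < Ba^2+ < Cs^+ < Te^2-. Cs^+ sits at position 4.

4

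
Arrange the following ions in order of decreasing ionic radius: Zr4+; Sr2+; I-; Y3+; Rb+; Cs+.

I- > Cs+ > Rb+ > Sr2+ > Y3+ > Zr4+

Electron counts and nuclear charges: Zr4+ has 36 e⁻ (Z=40), Y3+ has 36 e⁻ (Z=39), Sr2+ has 36 e⁻ (Z=38), Rb+ has 36 e⁻ (Z=37), Cs+ has 54 e⁻ (Z=55), I- has 54 e⁻ (Z=53). Zr4+ < Y3+ (both 36 e⁻, Z=40>39); Y3+ < Sr2+ (isoelectronic, higher Z=39 is smaller); Sr2+ < Rb+ (both 36 e⁻, Z=38>37); Rb+ < Cs+ (same group, period 5 vs 6); Cs+ < I- (both 54 e⁻, Z=55>53).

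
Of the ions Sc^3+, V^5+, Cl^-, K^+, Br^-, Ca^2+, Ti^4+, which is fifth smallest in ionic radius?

K^+

Electron counts and nuclear charges: V^5+ (Z=23, 18 e⁻), Ti^4+ (Z=22, 18 e⁻), Sc^3+ (Z=21, 18 e⁻), Ca^2+ (Z=20, 18 e⁻), K^+ (Z=19, 18 e⁻), Cl^- (Z=17, 18 e⁻), Br^- (Z=35, 36 e⁻). V^5+ < Ti^4+ (both 18 e⁻, Z=23>22); Ti^4+ < Sc^3+ (both 18 e⁻, Z=22>21); Sc^3+ < Ca^2+ (both 18 e⁻, Z=21>20); Ca^2+ < K^+ (isoelectronic, higher Z=20 is smaller); K^+ < Cl^- (both 18 e⁻, Z=19>17); Cl^- < Br^- (same group, period 3 vs 4).
That gives V^5+ < Ti^4+ < Sc^3+ < Ca^2+ < K^+ < Cl^- < Br^-. From the smallest end, number 5 is K^+.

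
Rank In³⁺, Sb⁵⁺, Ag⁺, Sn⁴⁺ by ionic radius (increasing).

Sb⁵⁺ < Sn⁴⁺ < In³⁺ < Ag⁺

All of these have 46 electrons (isoelectronic). With the same electron cloud, the ion with the most protons pulls it in tightest. Nuclear charges: Sb⁵⁺ (Z=51), Sn⁴⁺ (Z=50), In³⁺ (Z=49), Ag⁺ (Z=47). Highest Z is smallest.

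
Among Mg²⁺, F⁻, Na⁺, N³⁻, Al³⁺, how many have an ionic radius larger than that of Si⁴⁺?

5

Isoelectronic series (10 e⁻ each). Size is set by nuclear charge: more protons means a smaller ion. Si⁴⁺ (Z=14), Al³⁺ (Z=13), Mg²⁺ (Z=12), Na⁺ (Z=11), F⁻ (Z=9), N³⁻ (Z=7).
Relative to Si⁴⁺, the ions that are larger are Al³⁺, Mg²⁺, Na⁺, F⁻, N³⁻. Count: 5.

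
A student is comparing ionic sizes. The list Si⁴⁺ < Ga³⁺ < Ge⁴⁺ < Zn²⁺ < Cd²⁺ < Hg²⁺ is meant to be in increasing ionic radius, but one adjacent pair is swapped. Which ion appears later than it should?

Ge⁴⁺

Compare adjacent ions: they are isoelectronic (28 e⁻) and Ge has more protons than Ga (32 vs 31), making Ge⁴⁺ smaller — yet in this increasing list Ga³⁺ sits before Ge⁴⁺. Nothing else is reversed, so Ge⁴⁺ should move one place to the left.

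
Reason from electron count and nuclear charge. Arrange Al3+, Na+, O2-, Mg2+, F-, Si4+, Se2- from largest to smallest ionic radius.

Electron counts and nuclear charges: Si4+ (Z=14, 10 e⁻), Al3+ (Z=13, 10 e⁻), Mg2+ (Z=12, 10 e⁻), Na+ (Z=11, 10 e⁻), F- (Z=9, 10 e⁻), O2- (Z=8, 10 e⁻), Se2- (Z=34, 36 e⁻). Si4+ < Al3+ (both 10 e⁻, Z=14>13); Al3+ < Mg2+ (both 10 e⁻, Z=13>12); Mg2+ < Na+ (isoelectronic, higher Z=12 is smaller); Na+ < F- (both 10 e⁻, Z=11>9); F- < O2- (both 10 e⁻, Z=9>8); O2- < Se2- (same group, period 2 vs 4).

Se2- > O2- > F- > Na+ > Mg2+ > Al3+ > Si4+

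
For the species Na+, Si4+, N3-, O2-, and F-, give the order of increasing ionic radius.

These species are isoelectronic with 10 electrons. The only difference is the number of protons: Si4+ (Z=14), Na+ (Z=11), F- (Z=9), O2- (Z=8), N3- (Z=7). The strongest nuclear pull (Si4+) gives the smallest ion.

Si4+ < Na+ < F- < O2- < N3-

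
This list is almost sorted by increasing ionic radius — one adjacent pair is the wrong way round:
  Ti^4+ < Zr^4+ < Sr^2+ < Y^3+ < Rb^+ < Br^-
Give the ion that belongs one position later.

The pair Sr^2+, Y^3+ is the wrong way round — both have 36 electrons but Z(Y)=39 > Z(Sr)=38, so Y^3+ should be the smaller of the two. All other adjacent pairs agree with periodic trends, so Sr^2+ is the misplaced ion.

Sr^2+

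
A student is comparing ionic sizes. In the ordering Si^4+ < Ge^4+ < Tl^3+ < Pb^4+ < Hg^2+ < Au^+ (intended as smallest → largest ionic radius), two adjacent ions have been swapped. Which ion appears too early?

Compare adjacent ions: Pb^4+ and Tl^3+ share 78 electrons; the higher nuclear charge on Pb (Z=82) contracts it more, so Pb^4+ < Tl^3+ — yet in this increasing list Tl^3+ sits before Pb^4+. Nothing else is reversed, so Tl^3+ should move one place to the right.

Tl^3+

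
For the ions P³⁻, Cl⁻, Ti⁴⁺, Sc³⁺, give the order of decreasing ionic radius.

P³⁻ > Cl⁻ > Sc³⁺ > Ti⁴⁺

These species are isoelectronic with 18 electrons. The only difference is the number of protons: Ti⁴⁺ (Z=22), Sc³⁺ (Z=21), Cl⁻ (Z=17), P³⁻ (Z=15). The strongest nuclear pull (Ti⁴⁺) gives the smallest ion.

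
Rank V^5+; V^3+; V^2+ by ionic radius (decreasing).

These are all V ions. Removing more electrons (higher positive charge) pulls the remaining electrons in closer, so V^5+ is smallest and V^2+ is largest.

V^2+ > V^3+ > V^5+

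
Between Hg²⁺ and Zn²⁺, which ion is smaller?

Zn²⁺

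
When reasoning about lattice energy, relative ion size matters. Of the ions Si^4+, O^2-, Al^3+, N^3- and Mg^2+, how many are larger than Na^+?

All of these have 10 electrons (isoelectronic). With the same electron cloud, the ion with the most protons pulls it in tightest. Nuclear charges: Si^4+ (Z=14), Al^3+ (Z=13), Mg^2+ (Z=12), Na^+ (Z=11), O^2- (Z=8), N^3- (Z=7). Highest Z is smallest.
Relative to Na^+, the ions that are larger are O^2-, N^3-. Count: 2.

2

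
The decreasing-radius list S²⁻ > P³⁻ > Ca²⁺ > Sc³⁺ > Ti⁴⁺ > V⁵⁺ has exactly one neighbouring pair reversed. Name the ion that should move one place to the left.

P³⁻

Scanning neighbour by neighbour, only S²⁻/P³⁻ violates a trend: they are isoelectronic (18 e⁻) and S has more protons than P (16 vs 15), making S²⁻ smaller. That makes P³⁻ the one sitting a position late relative to where it belongs.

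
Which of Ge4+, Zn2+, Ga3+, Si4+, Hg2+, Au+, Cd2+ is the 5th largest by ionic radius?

Ga3+

Work out protons and electrons: Si4+ has 10 e⁻ (Z=14), Ge4+ has 28 e⁻ (Z=32), Ga3+ has 28 e⁻ (Z=31), Zn2+ has 28 e⁻ (Z=30), Cd2+ has 46 e⁻ (Z=48), Hg2+ has 78 e⁻ (Z=80), Au+ has 78 e⁻ (Z=79). Si4+ < Ge4+ (same group, period 3 vs 4); Ge4+ < Ga3+ (both 28 e⁻, Z=32>31); Ga3+ < Zn2+ (isoelectronic, higher Z=31 is smaller); Zn2+ < Cd2+ (same group, 1 shell fewer); Cd2+ < Hg2+ (same group, 1 shell fewer); Hg2+ < Au+ (both 78 e⁻, Z=80>79).
That gives Si4+ < Ge4+ < Ga3+ < Zn2+ < Cd2+ < Hg2+ < Au+. From the largest end, number 5 is Ga3+.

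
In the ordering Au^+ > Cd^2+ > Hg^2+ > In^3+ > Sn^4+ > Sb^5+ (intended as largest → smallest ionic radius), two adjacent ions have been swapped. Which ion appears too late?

Compare adjacent ions: both in group 12 with the same charge; Cd^2+ (period 5) has the smaller radius — yet in this decreasing list Cd^2+ sits before Hg^2+. Nothing else is reversed, so Hg^2+ should move one place to the left.

Hg^2+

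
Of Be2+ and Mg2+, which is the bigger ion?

Mg2+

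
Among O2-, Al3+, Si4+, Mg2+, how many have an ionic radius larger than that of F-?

Isoelectronic series (10 e⁻ each). Size is set by nuclear charge: more protons means a smaller ion. Si4+ (Z=14), Al3+ (Z=13), Mg2+ (Z=12), F- (Z=9), O2- (Z=8).
Relative to F-, the ions that are larger are O2-. That's 1.

1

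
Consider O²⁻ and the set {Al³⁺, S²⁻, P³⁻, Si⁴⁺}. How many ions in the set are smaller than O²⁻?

Work out protons and electrons: Si⁴⁺ (Z=14, 10 e⁻), Al³⁺ (Z=13, 10 e⁻), O²⁻ (Z=8, 10 e⁻), S²⁻ (Z=16, 18 e⁻), P³⁻ (Z=15, 18 e⁻). Si⁴⁺ < Al³⁺ (isoelectronic, higher Z=14 is smaller); Al³⁺ < O²⁻ (both 10 e⁻, Z=13>8); O²⁻ < S²⁻ (same group, 1 shell fewer); S²⁻ < P³⁻ (both 18 e⁻, Z=16>15).
Overall: Si⁴⁺ < Al³⁺ < O²⁻ < S²⁻ < P³⁻. O²⁻ has 2 below it and 2 above. Count: 2.

2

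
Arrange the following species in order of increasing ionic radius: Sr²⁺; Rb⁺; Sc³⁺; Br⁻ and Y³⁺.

Tabulating Z and e⁻: Sc³⁺ (Z=21, 18 e⁻), Y³⁺ (Z=39, 36 e⁻), Sr²⁺ (Z=38, 36 e⁻), Rb⁺ (Z=37, 36 e⁻), Br⁻ (Z=35, 36 e⁻). Sc³⁺ < Y³⁺ (same group, 1 shell fewer); Y³⁺ < Sr²⁺ (both 36 e⁻, Z=39>38); Sr²⁺ < Rb⁺ (isoelectronic, higher Z=38 is smaller); Rb⁺ < Br⁻ (isoelectronic, higher Z=37 is smaller).

Sc³⁺ < Y³⁺ < Sr²⁺ < Rb⁺ < Br⁻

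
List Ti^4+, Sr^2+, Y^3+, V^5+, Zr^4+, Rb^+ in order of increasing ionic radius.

V^5+ < Ti^4+ < Zr^4+ < Y^3+ < Sr^2+ < Rb^+

Tabulating Z and e⁻: V^5+ has 18 e⁻ (Z=23), Ti^4+ has 18 e⁻ (Z=22), Zr^4+ has 36 e⁻ (Z=40), Y^3+ has 36 e⁻ (Z=39), Sr^2+ has 36 e⁻ (Z=38), Rb^+ has 36 e⁻ (Z=37). V^5+ < Ti^4+ (isoelectronic, higher Z=23 is smaller); Ti^4+ < Zr^4+ (same group, period 4 vs 5); Zr^4+ < Y^3+ (isoelectronic, higher Z=40 is smaller); Y^3+ < Sr^2+ (isoelectronic, higher Z=39 is smaller); Sr^2+ < Rb^+ (isoelectronic, higher Z=38 is smaller).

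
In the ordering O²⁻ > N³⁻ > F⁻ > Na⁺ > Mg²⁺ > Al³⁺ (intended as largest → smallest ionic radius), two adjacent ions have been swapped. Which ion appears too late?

N³⁻

Scanning neighbour by neighbour, only O²⁻/N³⁻ violates a trend: both have 10 electrons but Z(O)=8 > Z(N)=7, so O²⁻ should be the smaller of the two. That makes N³⁻ the one sitting a position late relative to where it belongs.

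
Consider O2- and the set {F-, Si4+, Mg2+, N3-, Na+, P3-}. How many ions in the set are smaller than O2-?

4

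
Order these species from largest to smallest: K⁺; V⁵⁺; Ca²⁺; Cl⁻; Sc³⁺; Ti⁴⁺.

Each ion has 18 electrons. The ranking follows nuclear charge in reverse — greater Z gives a smaller radius. V⁵⁺ (Z=23), Ti⁴⁺ (Z=22), Sc³⁺ (Z=21), Ca²⁺ (Z=20), K⁺ (Z=19), Cl⁻ (Z=17).

Cl⁻ > K⁺ > Ca²⁺ > Sc³⁺ > Ti⁴⁺ > V⁵⁺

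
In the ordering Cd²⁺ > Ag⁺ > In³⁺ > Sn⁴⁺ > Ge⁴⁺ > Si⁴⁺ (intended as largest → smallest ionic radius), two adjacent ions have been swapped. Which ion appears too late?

The pair Cd²⁺, Ag⁺ is the wrong way round — Cd²⁺ and Ag⁺ share 46 electrons; the higher nuclear charge on Cd (Z=48) contracts it more, so Cd²⁺ < Ag⁺. All other adjacent pairs agree with periodic trends, so Ag⁺ is the misplaced ion.

Ag⁺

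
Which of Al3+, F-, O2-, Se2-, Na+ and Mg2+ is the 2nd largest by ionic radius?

Tabulating Z and e⁻: Al3+ has 10 e⁻ (Z=13), Mg2+ has 10 e⁻ (Z=12), Na+ has 10 e⁻ (Z=11), F- has 10 e⁻ (Z=9), O2- has 10 e⁻ (Z=8), Se2- has 36 e⁻ (Z=34). Al3+ < Mg2+ (isoelectronic, higher Z=13 is smaller); Mg2+ < Na+ (both 10 e⁻, Z=12>11); Na+ < F- (isoelectronic, higher Z=11 is smaller); F- < O2- (isoelectronic, higher Z=9 is smaller); O2- < Se2- (same group, period 2 vs 4).
Full ascending order: Al3+ < Mg2+ < Na+ < F- < O2- < Se2-. Counting from the largest, position 2 is O2-.

O2-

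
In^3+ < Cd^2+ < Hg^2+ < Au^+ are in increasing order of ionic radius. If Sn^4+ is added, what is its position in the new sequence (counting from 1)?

Tabulating Z and e⁻: Sn^4+ (Z=50, 46 e⁻), In^3+ (Z=49, 46 e⁻), Cd^2+ (Z=48, 46 e⁻), Hg^2+ (Z=80, 78 e⁻), Au^+ (Z=79, 78 e⁻). Sn^4+ < In^3+ (isoelectronic, higher Z=50 is smaller); In^3+ < Cd^2+ (both 46 e⁻, Z=49>48); Cd^2+ < Hg^2+ (same group, period 5 vs 6); Hg^2+ < Au^+ (both 78 e⁻, Z=80>79).
With Sn^4+ included the full order is Sn^4+ < In^3+ < Cd^2+ < Hg^2+ < Au^+, so it takes position 1.

1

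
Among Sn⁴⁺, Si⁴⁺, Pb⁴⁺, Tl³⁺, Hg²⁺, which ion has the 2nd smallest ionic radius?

Sn⁴⁺

Si⁴⁺: 10 e⁻, Z=14, Sn⁴⁺: 46 e⁻, Z=50, Pb⁴⁺: 78 e⁻, Z=82, Tl³⁺: 78 e⁻, Z=81, Hg²⁺: 78 e⁻, Z=80. Si⁴⁺ < Sn⁴⁺ (same group, 2 shells fewer); Sn⁴⁺ < Pb⁴⁺ (same group, 1 shell fewer); Pb⁴⁺ < Tl³⁺ (both 78 e⁻, Z=82>81); Tl³⁺ < Hg²⁺ (isoelectronic, higher Z=81 is smaller).
So the order is Si⁴⁺ < Sn⁴⁺ < Pb⁴⁺ < Tl³⁺ < Hg²⁺; the 2nd-smallest ion is Sn⁴⁺.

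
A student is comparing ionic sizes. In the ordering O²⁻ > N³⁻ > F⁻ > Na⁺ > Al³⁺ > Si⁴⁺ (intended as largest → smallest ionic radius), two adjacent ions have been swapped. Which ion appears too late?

N³⁻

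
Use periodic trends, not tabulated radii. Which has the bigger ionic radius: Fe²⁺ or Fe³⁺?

Fe²⁺

For a single element, ionic radius drops as positive charge rises — Fe³⁺ < Fe²⁺.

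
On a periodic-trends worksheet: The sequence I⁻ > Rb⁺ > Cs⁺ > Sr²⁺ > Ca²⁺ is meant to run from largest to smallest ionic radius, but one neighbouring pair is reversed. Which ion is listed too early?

Rb⁺

Compare adjacent ions: Rb⁺ and Cs⁺ are in one column with the same charge; the lighter period-5 ion has one fewer shell and is smaller — yet in this decreasing list Rb⁺ sits before Cs⁺. Nothing else is reversed, so Rb⁺ should move one place to the right.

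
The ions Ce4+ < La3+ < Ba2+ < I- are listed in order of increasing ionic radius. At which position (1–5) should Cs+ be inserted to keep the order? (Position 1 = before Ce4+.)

4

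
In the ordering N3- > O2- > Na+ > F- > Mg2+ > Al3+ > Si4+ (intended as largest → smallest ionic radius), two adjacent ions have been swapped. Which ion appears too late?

Scanning neighbour by neighbour, only Na+/F- violates a trend: they are isoelectronic (10 e⁻) and Na has more protons than F (11 vs 9), making Na+ smaller. That makes F- the one sitting a position late relative to where it belongs.

F-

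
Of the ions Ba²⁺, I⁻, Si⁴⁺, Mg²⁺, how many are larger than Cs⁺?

Work out protons and electrons: Si⁴⁺ has 10 e⁻ (Z=14), Mg²⁺ has 10 e⁻ (Z=12), Ba²⁺ has 54 e⁻ (Z=56), Cs⁺ has 54 e⁻ (Z=55), I⁻ has 54 e⁻ (Z=53). Si⁴⁺ < Mg²⁺ (isoelectronic, higher Z=14 is smaller); Mg²⁺ < Ba²⁺ (same group, period 3 vs 6); Ba²⁺ < Cs⁺ (both 54 e⁻, Z=56>55); Cs⁺ < I⁻ (both 54 e⁻, Z=55>53).
Overall: Si⁴⁺ < Mg²⁺ < Ba²⁺ < Cs⁺ < I⁻. Cs⁺ has 3 below it and 1 above. Count: 1.

1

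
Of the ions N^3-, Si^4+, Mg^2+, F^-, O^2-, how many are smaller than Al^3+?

All of these have 10 electrons (isoelectronic). With the same electron cloud, the ion with the most protons pulls it in tightest. Nuclear charges: Si^4+ (Z=14), Al^3+ (Z=13), Mg^2+ (Z=12), F^- (Z=9), O^2- (Z=8), N^3- (Z=7). Highest Z is smallest.
Placing each against Al^3+: smaller — Si^4+; larger — Mg^2+, F^-, O^2-, N^3-. That's 1.

1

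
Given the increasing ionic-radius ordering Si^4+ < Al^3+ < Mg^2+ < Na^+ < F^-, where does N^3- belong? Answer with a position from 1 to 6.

All of these have 10 electrons (isoelectronic). With the same electron cloud, the ion with the most protons pulls it in tightest. Nuclear charges: Si^4+ (Z=14), Al^3+ (Z=13), Mg^2+ (Z=12), Na^+ (Z=11), F^- (Z=9), N^3- (Z=7). Highest Z is smallest.
The complete sequence is Si^4+ < Al^3+ < Mg^2+ < Na^+ < F^- < N^3-. N^3- sits at position 6.

6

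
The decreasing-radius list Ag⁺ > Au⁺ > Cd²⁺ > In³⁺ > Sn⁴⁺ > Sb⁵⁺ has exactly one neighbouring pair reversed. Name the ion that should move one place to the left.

Au⁺

Check each adjacent pair. Ag⁺ and Au⁺ are reversed: both in group 11 with the same charge; Ag⁺ (period 5) has the smaller radius. No other neighbouring pair contradicts the periodic trends, so Au⁺ is the ion listed too late.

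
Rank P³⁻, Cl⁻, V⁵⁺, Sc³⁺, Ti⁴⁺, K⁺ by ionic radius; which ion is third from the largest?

K⁺

Isoelectronic series (18 e⁻ each). Size is set by nuclear charge: more protons means a smaller ion. V⁵⁺ (Z=23), Ti⁴⁺ (Z=22), Sc³⁺ (Z=21), K⁺ (Z=19), Cl⁻ (Z=17), P³⁻ (Z=15).
That gives V⁵⁺ < Ti⁴⁺ < Sc³⁺ < K⁺ < Cl⁻ < P³⁻. From the largest end, number 3 is K⁺.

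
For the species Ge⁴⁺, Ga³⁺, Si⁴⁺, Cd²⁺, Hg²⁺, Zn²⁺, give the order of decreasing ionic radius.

Hg²⁺ > Cd²⁺ > Zn²⁺ > Ga³⁺ > Ge⁴⁺ > Si⁴⁺

Work out protons and electrons: Si⁴⁺ (Z=14, 10 e⁻), Ge⁴⁺ (Z=32, 28 e⁻), Ga³⁺ (Z=31, 28 e⁻), Zn²⁺ (Z=30, 28 e⁻), Cd²⁺ (Z=48, 46 e⁻), Hg²⁺ (Z=80, 78 e⁻). Si⁴⁺ < Ge⁴⁺ (same group, 1 shell fewer); Ge⁴⁺ < Ga³⁺ (both 28 e⁻, Z=32>31); Ga³⁺ < Zn²⁺ (isoelectronic, higher Z=31 is smaller); Zn²⁺ < Cd²⁺ (same group, 1 shell fewer); Cd²⁺ < Hg²⁺ (same group, period 5 vs 6).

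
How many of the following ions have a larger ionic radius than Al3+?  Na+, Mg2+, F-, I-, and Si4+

Si4+ has 10 e⁻ (Z=14), Al3+ has 10 e⁻ (Z=13), Mg2+ has 10 e⁻ (Z=12), Na+ has 10 e⁻ (Z=11), F- has 10 e⁻ (Z=9), I- has 54 e⁻ (Z=53). Si4+ < Al3+ (isoelectronic, higher Z=14 is smaller); Al3+ < Mg2+ (isoelectronic, higher Z=13 is smaller); Mg2+ < Na+ (isoelectronic, higher Z=12 is smaller); Na+ < F- (both 10 e⁻, Z=11>9); F- < I- (same group, 3 shells fewer).
Relative to Al3+, the ions that are larger are Mg2+, Na+, F-, I-. Count: 4.

4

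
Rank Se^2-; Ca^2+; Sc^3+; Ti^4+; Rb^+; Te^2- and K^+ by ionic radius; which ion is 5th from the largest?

Tabulating Z and e⁻: Ti^4+: 18 e⁻, Z=22, Sc^3+: 18 e⁻, Z=21, Ca^2+: 18 e⁻, Z=20, K^+: 18 e⁻, Z=19, Rb^+: 36 e⁻, Z=37, Se^2-: 36 e⁻, Z=34, Te^2-: 54 e⁻, Z=52. Ti^4+ < Sc^3+ (both 18 e⁻, Z=22>21); Sc^3+ < Ca^2+ (both 18 e⁻, Z=21>20); Ca^2+ < K^+ (isoelectronic, higher Z=20 is smaller); K^+ < Rb^+ (same group, 1 shell fewer); Rb^+ < Se^2- (both 36 e⁻, Z=37>34); Se^2- < Te^2- (same group, 1 shell fewer).
That gives Ti^4+ < Sc^3+ < Ca^2+ < K^+ < Rb^+ < Se^2- < Te^2-. From the largest end, number 5 is Ca^2+.

Ca^2+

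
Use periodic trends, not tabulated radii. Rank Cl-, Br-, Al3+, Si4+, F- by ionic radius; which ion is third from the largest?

F-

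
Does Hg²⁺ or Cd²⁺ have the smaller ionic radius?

Cd²⁺

Same group, same charge. Going down the group adds an extra shell of electrons, so the ion gets larger: Cd²⁺ is highest in the group and smallest.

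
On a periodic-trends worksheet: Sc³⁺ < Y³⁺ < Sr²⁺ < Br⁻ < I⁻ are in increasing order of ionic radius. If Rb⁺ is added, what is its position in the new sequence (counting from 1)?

Tabulating Z and e⁻: Sc³⁺ has 18 e⁻ (Z=21), Y³⁺ has 36 e⁻ (Z=39), Sr²⁺ has 36 e⁻ (Z=38), Rb⁺ has 36 e⁻ (Z=37), Br⁻ has 36 e⁻ (Z=35), I⁻ has 54 e⁻ (Z=53). Sc³⁺ < Y³⁺ (same group, period 4 vs 5); Y³⁺ < Sr²⁺ (both 36 e⁻, Z=39>38); Sr²⁺ < Rb⁺ (both 36 e⁻, Z=38>37); Rb⁺ < Br⁻ (both 36 e⁻, Z=37>35); Br⁻ < I⁻ (same group, period 4 vs 5).
Putting Rb⁺ in gives Sc³⁺ < Y³⁺ < Sr²⁺ < Rb⁺ < Br⁻ < I⁻; it lands at slot 4.

4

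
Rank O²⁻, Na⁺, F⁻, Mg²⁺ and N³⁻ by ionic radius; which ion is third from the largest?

These species are isoelectronic with 10 electrons. The only difference is the number of protons: Mg²⁺ (Z=12), Na⁺ (Z=11), F⁻ (Z=9), O²⁻ (Z=8), N³⁻ (Z=7). The strongest nuclear pull (Mg²⁺) gives the smallest ion.
So the order is Mg²⁺ < Na⁺ < F⁻ < O²⁻ < N³⁻; the 3rd-largest ion is F⁻.

F⁻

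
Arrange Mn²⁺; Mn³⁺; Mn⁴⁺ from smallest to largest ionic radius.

Mn⁴⁺ < Mn³⁺ < Mn²⁺

For a single element, ionic radius drops as positive charge rises — Mn⁴⁺ < Mn²⁺.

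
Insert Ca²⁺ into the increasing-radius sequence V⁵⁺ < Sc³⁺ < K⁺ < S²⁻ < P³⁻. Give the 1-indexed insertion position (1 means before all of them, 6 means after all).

3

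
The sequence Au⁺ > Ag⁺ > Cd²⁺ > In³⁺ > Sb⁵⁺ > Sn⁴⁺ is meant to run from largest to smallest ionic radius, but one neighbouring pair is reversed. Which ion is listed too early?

Scanning neighbour by neighbour, only Sb⁵⁺/Sn⁴⁺ violates a trend: both have 46 electrons but Z(Sb)=51 > Z(Sn)=50, so Sb⁵⁺ should be the smaller of the two. That makes Sb⁵⁺ the one sitting a position early relative to where it belongs.

Sb⁵⁺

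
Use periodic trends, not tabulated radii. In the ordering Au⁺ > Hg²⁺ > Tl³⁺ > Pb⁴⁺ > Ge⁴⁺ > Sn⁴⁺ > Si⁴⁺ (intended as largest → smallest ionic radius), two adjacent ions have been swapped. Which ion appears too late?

Sn⁴⁺

The pair Ge⁴⁺, Sn⁴⁺ is the wrong way round — Ge⁴⁺ and Sn⁴⁺ are in one column with the same charge; the lighter period-4 ion has one fewer shell and is smaller. All other adjacent pairs agree with periodic trends, so Sn⁴⁺ is the misplaced ion.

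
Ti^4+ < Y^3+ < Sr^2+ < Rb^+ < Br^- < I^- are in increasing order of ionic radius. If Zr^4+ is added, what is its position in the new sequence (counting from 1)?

Electron counts and nuclear charges: Ti^4+ has 18 e⁻ (Z=22), Zr^4+ has 36 e⁻ (Z=40), Y^3+ has 36 e⁻ (Z=39), Sr^2+ has 36 e⁻ (Z=38), Rb^+ has 36 e⁻ (Z=37), Br^- has 36 e⁻ (Z=35), I^- has 54 e⁻ (Z=53). Ti^4+ < Zr^4+ (same group, period 4 vs 5); Zr^4+ < Y^3+ (isoelectronic, higher Z=40 is smaller); Y^3+ < Sr^2+ (both 36 e⁻, Z=39>38); Sr^2+ < Rb^+ (isoelectronic, higher Z=38 is smaller); Rb^+ < Br^- (both 36 e⁻, Z=37>35); Br^- < I^- (same group, period 4 vs 5).
Putting Zr^4+ in gives Ti^4+ < Zr^4+ < Y^3+ < Sr^2+ < Rb^+ < Br^- < I^-; it lands at slot 2.

2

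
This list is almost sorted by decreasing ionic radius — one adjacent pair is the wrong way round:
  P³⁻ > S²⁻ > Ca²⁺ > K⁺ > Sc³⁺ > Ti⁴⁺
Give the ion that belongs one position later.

Compare adjacent ions: both have 18 electrons but Z(Ca)=20 > Z(K)=19, so Ca²⁺ should be the smaller of the two — yet in this decreasing list Ca²⁺ sits before K⁺. Nothing else is reversed, so Ca²⁺ should move one place to the right.

Ca²⁺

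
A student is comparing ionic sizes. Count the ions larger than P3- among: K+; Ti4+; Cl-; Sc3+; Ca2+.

0

Isoelectronic series (18 e⁻ each). Size is set by nuclear charge: more protons means a smaller ion. Ti4+ (Z=22), Sc3+ (Z=21), Ca2+ (Z=20), K+ (Z=19), Cl- (Z=17), P3- (Z=15).
Ordering all of them (including P3-) by radius gives Ti4+ < Sc3+ < Ca2+ < K+ < Cl- < P3-. Count: 0.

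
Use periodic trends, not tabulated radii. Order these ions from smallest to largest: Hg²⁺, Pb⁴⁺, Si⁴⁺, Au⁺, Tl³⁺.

Tabulating Z and e⁻: Si⁴⁺ has 10 e⁻ (Z=14), Pb⁴⁺ has 78 e⁻ (Z=82), Tl³⁺ has 78 e⁻ (Z=81), Hg²⁺ has 78 e⁻ (Z=80), Au⁺ has 78 e⁻ (Z=79). Si⁴⁺ < Pb⁴⁺ (same group, 3 shells fewer); Pb⁴⁺ < Tl³⁺ (both 78 e⁻, Z=82>81); Tl³⁺ < Hg²⁺ (both 78 e⁻, Z=81>80); Hg²⁺ < Au⁺ (both 78 e⁻, Z=80>79).

Si⁴⁺ < Pb⁴⁺ < Tl³⁺ < Hg²⁺ < Au⁺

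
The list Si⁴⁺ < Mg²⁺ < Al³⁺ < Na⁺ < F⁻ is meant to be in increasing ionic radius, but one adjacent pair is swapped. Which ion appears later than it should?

Al³⁺

Check each adjacent pair. Mg²⁺ and Al³⁺ are reversed: Al³⁺ and Mg²⁺ share 10 electrons; the higher nuclear charge on Al (Z=13) contracts it more, so Al³⁺ < Mg²⁺. No other neighbouring pair contradicts the periodic trends, so Al³⁺ is the ion listed too late.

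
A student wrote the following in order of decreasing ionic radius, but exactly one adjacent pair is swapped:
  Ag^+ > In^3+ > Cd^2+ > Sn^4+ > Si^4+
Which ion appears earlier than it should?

Compare adjacent ions: In^3+ and Cd^2+ share 46 electrons; the higher nuclear charge on In (Z=49) contracts it more, so In^3+ < Cd^2+ — yet in this decreasing list In^3+ sits before Cd^2+. Nothing else is reversed, so In^3+ should move one place to the right.

In^3+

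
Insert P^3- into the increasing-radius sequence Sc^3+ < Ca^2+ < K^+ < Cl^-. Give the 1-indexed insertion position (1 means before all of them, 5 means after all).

These species are isoelectronic with 18 electrons. The only difference is the number of protons: Sc^3+ (Z=21), Ca^2+ (Z=20), K^+ (Z=19), Cl^- (Z=17), P^3- (Z=15). The strongest nuclear pull (Sc^3+) gives the smallest ion.
Putting P^3- in gives Sc^3+ < Ca^2+ < K^+ < Cl^- < P^3-; it lands at slot 5.

5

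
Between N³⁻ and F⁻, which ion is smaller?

F⁻

Each ion has 10 electrons. The ranking follows nuclear charge in reverse — greater Z gives a smaller radius. F⁻ (Z=9), N³⁻ (Z=7).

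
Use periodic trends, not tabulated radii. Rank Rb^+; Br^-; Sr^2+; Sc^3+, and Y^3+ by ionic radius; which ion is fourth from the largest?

Y^3+

Electron counts and nuclear charges: Sc^3+: 18 e⁻, Z=21, Y^3+: 36 e⁻, Z=39, Sr^2+: 36 e⁻, Z=38, Rb^+: 36 e⁻, Z=37, Br^-: 36 e⁻, Z=35. Sc^3+ < Y^3+ (same group, period 4 vs 5); Y^3+ < Sr^2+ (isoelectronic, higher Z=39 is smaller); Sr^2+ < Rb^+ (isoelectronic, higher Z=38 is smaller); Rb^+ < Br^- (isoelectronic, higher Z=37 is smaller).
That gives Sc^3+ < Y^3+ < Sr^2+ < Rb^+ < Br^-. From the largest end, number 4 is Y^3+.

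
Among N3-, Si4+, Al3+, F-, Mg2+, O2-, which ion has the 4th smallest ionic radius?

Each ion has 10 electrons. The ranking follows nuclear charge in reverse — greater Z gives a smaller radius. Si4+ (Z=14), Al3+ (Z=13), Mg2+ (Z=12), F- (Z=9), O2- (Z=8), N3- (Z=7).
That gives Si4+ < Al3+ < Mg2+ < F- < O2- < N3-. From the smallest end, number 4 is F-.

F-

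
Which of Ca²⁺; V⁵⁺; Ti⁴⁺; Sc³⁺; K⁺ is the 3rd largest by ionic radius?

Sc³⁺

Each ion has 18 electrons. The ranking follows nuclear charge in reverse — greater Z gives a smaller radius. V⁵⁺ (Z=23), Ti⁴⁺ (Z=22), Sc³⁺ (Z=21), Ca²⁺ (Z=20), K⁺ (Z=19).
Full ascending order: V⁵⁺ < Ti⁴⁺ < Sc³⁺ < Ca²⁺ < K⁺. Counting from the largest, position 3 is Sc³⁺.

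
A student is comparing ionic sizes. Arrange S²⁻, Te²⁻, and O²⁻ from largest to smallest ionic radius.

These ions sit in one column with identical charge. Each step down the periodic table adds a principal shell, increasing the radius.

Te²⁻ > S²⁻ > O²⁻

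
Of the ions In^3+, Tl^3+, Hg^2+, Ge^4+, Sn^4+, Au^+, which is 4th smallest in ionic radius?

Electron counts and nuclear charges: Ge^4+ has 28 e⁻ (Z=32), Sn^4+ has 46 e⁻ (Z=50), In^3+ has 46 e⁻ (Z=49), Tl^3+ has 78 e⁻ (Z=81), Hg^2+ has 78 e⁻ (Z=80), Au^+ has 78 e⁻ (Z=79). Ge^4+ < Sn^4+ (same group, period 4 vs 5); Sn^4+ < In^3+ (isoelectronic, higher Z=50 is smaller); In^3+ < Tl^3+ (same group, period 5 vs 6); Tl^3+ < Hg^2+ (both 78 e⁻, Z=81>80); Hg^2+ < Au^+ (both 78 e⁻, Z=80>79).
So the order is Ge^4+ < Sn^4+ < In^3+ < Tl^3+ < Hg^2+ < Au^+; the 4th-smallest ion is Tl^3+.

Tl^3+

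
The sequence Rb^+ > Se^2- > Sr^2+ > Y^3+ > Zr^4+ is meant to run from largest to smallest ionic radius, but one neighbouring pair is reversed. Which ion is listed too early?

Rb^+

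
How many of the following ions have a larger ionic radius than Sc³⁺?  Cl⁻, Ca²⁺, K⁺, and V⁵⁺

Each ion has 18 electrons. The ranking follows nuclear charge in reverse — greater Z gives a smaller radius. V⁵⁺ (Z=23), Sc³⁺ (Z=21), Ca²⁺ (Z=20), K⁺ (Z=19), Cl⁻ (Z=17).
Relative to Sc³⁺, the ions that are larger are Ca²⁺, K⁺, Cl⁻. Count: 3.

3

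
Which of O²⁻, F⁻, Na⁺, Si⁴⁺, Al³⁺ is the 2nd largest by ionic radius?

F⁻

All of these have 10 electrons (isoelectronic). With the same electron cloud, the ion with the most protons pulls it in tightest. Nuclear charges: Si⁴⁺ (Z=14), Al³⁺ (Z=13), Na⁺ (Z=11), F⁻ (Z=9), O²⁻ (Z=8). Highest Z is smallest.
Full ascending order: Si⁴⁺ < Al³⁺ < Na⁺ < F⁻ < O²⁻. Counting from the largest, position 2 is F⁻.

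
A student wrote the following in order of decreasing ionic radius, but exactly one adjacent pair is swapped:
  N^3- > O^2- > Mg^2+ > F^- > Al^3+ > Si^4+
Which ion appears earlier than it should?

Mg^2+

The pair Mg^2+, F^- is the wrong way round — Mg^2+ and F^- share 10 electrons; the higher nuclear charge on Mg (Z=12) contracts it more, so Mg^2+ < F^-. All other adjacent pairs agree with periodic trends, so Mg^2+ is the misplaced ion.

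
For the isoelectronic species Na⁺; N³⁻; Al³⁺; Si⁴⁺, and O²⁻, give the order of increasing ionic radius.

Si⁴⁺ < Al³⁺ < Na⁺ < O²⁻ < N³⁻

Each ion has 10 electrons. The ranking follows nuclear charge in reverse — greater Z gives a smaller radius. Si⁴⁺ (Z=14), Al³⁺ (Z=13), Na⁺ (Z=11), O²⁻ (Z=8), N³⁻ (Z=7).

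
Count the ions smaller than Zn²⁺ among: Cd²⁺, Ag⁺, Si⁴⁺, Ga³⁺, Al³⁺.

Electron counts and nuclear charges: Si⁴⁺ has 10 e⁻ (Z=14), Al³⁺ has 10 e⁻ (Z=13), Ga³⁺ has 28 e⁻ (Z=31), Zn²⁺ has 28 e⁻ (Z=30), Cd²⁺ has 46 e⁻ (Z=48), Ag⁺ has 46 e⁻ (Z=47). Si⁴⁺ < Al³⁺ (both 10 e⁻, Z=14>13); Al³⁺ < Ga³⁺ (same group, 1 shell fewer); Ga³⁺ < Zn²⁺ (both 28 e⁻, Z=31>30); Zn²⁺ < Cd²⁺ (same group, 1 shell fewer); Cd²⁺ < Ag⁺ (both 46 e⁻, Z=48>47).
Placing each against Zn²⁺: smaller — Si⁴⁺, Al³⁺, Ga³⁺; larger — Cd²⁺, Ag⁺. That's 3.

3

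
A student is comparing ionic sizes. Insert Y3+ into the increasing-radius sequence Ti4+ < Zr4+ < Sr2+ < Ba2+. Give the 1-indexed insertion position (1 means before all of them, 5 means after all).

Ti4+: 18 e⁻, Z=22, Zr4+: 36 e⁻, Z=40, Y3+: 36 e⁻, Z=39, Sr2+: 36 e⁻, Z=38, Ba2+: 54 e⁻, Z=56. Ti4+ < Zr4+ (same group, period 4 vs 5); Zr4+ < Y3+ (isoelectronic, higher Z=40 is smaller); Y3+ < Sr2+ (both 36 e⁻, Z=39>38); Sr2+ < Ba2+ (same group, 1 shell fewer).
Putting Y3+ in gives Ti4+ < Zr4+ < Y3+ < Sr2+ < Ba2+; it lands at slot 3.

3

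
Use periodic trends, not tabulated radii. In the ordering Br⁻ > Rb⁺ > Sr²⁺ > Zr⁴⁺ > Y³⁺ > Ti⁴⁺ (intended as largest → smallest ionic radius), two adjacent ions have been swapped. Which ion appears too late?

Compare adjacent ions: Zr⁴⁺ and Y³⁺ share 36 electrons; the higher nuclear charge on Zr (Z=40) contracts it more, so Zr⁴⁺ < Y³⁺ — yet in this decreasing list Zr⁴⁺ sits before Y³⁺. Nothing else is reversed, so Y³⁺ should move one place to the left.

Y³⁺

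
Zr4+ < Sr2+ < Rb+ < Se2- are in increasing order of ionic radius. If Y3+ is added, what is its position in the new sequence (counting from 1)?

2

Each ion has 36 electrons. The ranking follows nuclear charge in reverse — greater Z gives a smaller radius. Zr4+ (Z=40), Y3+ (Z=39), Sr2+ (Z=38), Rb+ (Z=37), Se2- (Z=34).
The complete sequence is Zr4+ < Y3+ < Sr2+ < Rb+ < Se2-. Y3+ sits at position 2.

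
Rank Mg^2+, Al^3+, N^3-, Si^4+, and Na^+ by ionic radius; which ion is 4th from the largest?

Al^3+

Each ion has 10 electrons. The ranking follows nuclear charge in reverse — greater Z gives a smaller radius. Si^4+ (Z=14), Al^3+ (Z=13), Mg^2+ (Z=12), Na^+ (Z=11), N^3- (Z=7).
Ordering: Si^4+ < Al^3+ < Mg^2+ < Na^+ < N^3-. The 4th largest is Al^3+.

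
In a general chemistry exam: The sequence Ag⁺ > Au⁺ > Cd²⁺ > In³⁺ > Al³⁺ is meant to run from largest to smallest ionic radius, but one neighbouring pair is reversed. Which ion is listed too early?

Ag⁺

Check each adjacent pair. Ag⁺ and Au⁺ are reversed: both in group 11 with the same charge; Ag⁺ (period 5) has the smaller radius. No other neighbouring pair contradicts the periodic trends, so Ag⁺ is the ion listed too early.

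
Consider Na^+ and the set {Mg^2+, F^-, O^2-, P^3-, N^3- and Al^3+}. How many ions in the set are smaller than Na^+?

2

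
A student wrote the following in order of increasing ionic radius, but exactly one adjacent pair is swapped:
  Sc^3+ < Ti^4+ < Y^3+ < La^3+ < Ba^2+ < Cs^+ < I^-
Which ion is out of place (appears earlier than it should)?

Sc^3+

Compare adjacent ions: they are isoelectronic (18 e⁻) and Ti has more protons than Sc (22 vs 21), making Ti^4+ smaller — yet in this increasing list Sc^3+ sits before Ti^4+. Nothing else is reversed, so Sc^3+ should move one place to the right.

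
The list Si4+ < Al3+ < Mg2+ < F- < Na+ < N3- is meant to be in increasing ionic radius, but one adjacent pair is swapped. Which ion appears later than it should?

Na+

The pair F-, Na+ is the wrong way round — they are isoelectronic (10 e⁻) and Na has more protons than F (11 vs 9), making Na+ smaller. All other adjacent pairs agree with periodic trends, so Na+ is the misplaced ion.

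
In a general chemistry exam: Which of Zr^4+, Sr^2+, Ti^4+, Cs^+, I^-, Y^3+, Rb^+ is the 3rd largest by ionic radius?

Ti^4+: 18 e⁻, Z=22, Zr^4+: 36 e⁻, Z=40, Y^3+: 36 e⁻, Z=39, Sr^2+: 36 e⁻, Z=38, Rb^+: 36 e⁻, Z=37, Cs^+: 54 e⁻, Z=55, I^-: 54 e⁻, Z=53. Ti^4+ < Zr^4+ (same group, period 4 vs 5); Zr^4+ < Y^3+ (both 36 e⁻, Z=40>39); Y^3+ < Sr^2+ (isoelectronic, higher Z=39 is smaller); Sr^2+ < Rb^+ (both 36 e⁻, Z=38>37); Rb^+ < Cs^+ (same group, period 5 vs 6); Cs^+ < I^- (isoelectronic, higher Z=55 is smaller).
Full ascending order: Ti^4+ < Zr^4+ < Y^3+ < Sr^2+ < Rb^+ < Cs^+ < I^-. Counting from the largest, position 3 is Rb^+.

Rb^+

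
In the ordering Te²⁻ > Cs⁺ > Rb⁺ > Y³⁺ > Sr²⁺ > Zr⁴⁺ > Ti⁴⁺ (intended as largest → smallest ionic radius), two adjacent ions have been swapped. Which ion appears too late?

Compare adjacent ions: they are isoelectronic (36 e⁻) and Y has more protons than Sr (39 vs 38), making Y³⁺ smaller — yet in this decreasing list Y³⁺ sits before Sr²⁺. Nothing else is reversed, so Sr²⁺ should move one place to the left.

Sr²⁺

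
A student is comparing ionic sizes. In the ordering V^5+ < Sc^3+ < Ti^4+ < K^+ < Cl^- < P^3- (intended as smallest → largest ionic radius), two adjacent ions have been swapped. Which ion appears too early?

Sc^3+

Scanning neighbour by neighbour, only Sc^3+/Ti^4+ violates a trend: Ti^4+ and Sc^3+ share 18 electrons; the higher nuclear charge on Ti (Z=22) contracts it more, so Ti^4+ < Sc^3+. That makes Sc^3+ the one sitting a position early relative to where it belongs.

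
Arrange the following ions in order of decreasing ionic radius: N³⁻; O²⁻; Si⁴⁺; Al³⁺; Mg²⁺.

N³⁻ > O²⁻ > Mg²⁺ > Al³⁺ > Si⁴⁺

Each ion has 10 electrons. The ranking follows nuclear charge in reverse — greater Z gives a smaller radius. Si⁴⁺ (Z=14), Al³⁺ (Z=13), Mg²⁺ (Z=12), O²⁻ (Z=8), N³⁻ (Z=7).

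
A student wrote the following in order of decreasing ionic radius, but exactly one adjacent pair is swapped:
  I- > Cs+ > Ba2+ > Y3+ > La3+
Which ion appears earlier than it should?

Y3+

Compare adjacent ions: Y3+ and La3+ are in one column with the same charge; the lighter period-5 ion has one fewer shell and is smaller — yet in this decreasing list Y3+ sits before La3+. Nothing else is reversed, so Y3+ should move one place to the right.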